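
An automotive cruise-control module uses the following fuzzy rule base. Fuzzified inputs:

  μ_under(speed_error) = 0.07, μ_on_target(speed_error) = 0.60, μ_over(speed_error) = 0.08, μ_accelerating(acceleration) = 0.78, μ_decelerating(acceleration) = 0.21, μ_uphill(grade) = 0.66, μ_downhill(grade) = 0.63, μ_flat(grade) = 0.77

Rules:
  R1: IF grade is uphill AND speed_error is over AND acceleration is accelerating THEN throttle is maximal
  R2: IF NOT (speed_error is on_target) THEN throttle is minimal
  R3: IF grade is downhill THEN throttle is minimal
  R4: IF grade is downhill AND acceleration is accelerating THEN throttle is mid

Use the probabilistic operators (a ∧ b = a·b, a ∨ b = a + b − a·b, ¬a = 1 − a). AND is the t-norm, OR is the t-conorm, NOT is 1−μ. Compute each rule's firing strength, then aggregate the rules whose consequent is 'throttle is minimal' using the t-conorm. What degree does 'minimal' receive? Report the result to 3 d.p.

0.778

R1: uphill=0.66, over=0.08, accelerating=0.78; AND[a·b] → w = 0.0412
R2: ¬on_target=1−0.60=0.40 → w = 0.4000
R3: downhill=0.63 → w = 0.6300
R4: downhill=0.63, accelerating=0.78; AND[a·b] → w = 0.4914
Rules with consequent 'minimal': {R2, R3} → strengths 0.4000, 0.6300
Aggregate via t-conorm [a + b − a·b]: 0.7780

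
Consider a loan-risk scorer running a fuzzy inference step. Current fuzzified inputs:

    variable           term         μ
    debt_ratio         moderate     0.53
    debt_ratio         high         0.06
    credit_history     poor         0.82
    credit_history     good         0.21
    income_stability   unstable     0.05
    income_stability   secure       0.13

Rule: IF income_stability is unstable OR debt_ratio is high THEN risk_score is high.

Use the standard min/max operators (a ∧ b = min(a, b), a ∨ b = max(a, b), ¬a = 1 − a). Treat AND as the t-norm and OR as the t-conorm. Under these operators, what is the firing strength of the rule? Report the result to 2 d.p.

firing strength: unstable=0.05, high=0.06; OR[max(a, b)] → w = 0.06

0.06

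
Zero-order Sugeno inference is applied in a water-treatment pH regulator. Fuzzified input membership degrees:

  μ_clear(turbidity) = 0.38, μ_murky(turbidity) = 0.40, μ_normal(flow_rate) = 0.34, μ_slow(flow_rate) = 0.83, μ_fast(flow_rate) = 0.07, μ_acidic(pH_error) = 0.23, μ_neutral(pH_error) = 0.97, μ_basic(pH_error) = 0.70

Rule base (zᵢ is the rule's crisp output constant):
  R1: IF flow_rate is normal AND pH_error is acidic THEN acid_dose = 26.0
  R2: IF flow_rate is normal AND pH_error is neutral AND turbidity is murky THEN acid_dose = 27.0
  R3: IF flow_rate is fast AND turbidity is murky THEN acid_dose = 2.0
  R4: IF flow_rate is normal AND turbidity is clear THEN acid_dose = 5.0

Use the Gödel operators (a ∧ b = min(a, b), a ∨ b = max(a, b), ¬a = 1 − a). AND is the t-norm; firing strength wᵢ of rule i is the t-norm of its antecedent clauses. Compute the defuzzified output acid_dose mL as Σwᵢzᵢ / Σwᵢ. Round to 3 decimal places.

R1 (z=26.0): normal=0.34, acidic=0.23; AND[min(a, b)] → w = 0.23
R2 (z=27.0): normal=0.34, neutral=0.97, murky=0.40; AND[min(a, b)] → w = 0.34
R3 (z=2.0): fast=0.07, murky=0.40; AND[min(a, b)] → w = 0.07
R4 (z=5.0): normal=0.34, clear=0.38; AND[min(a, b)] → w = 0.34
Weighted average = (0.23·26.0 + 0.34·27.0 + 0.07·2.0 + 0.34·5.0) / (0.23 + 0.34 + 0.07 + 0.34)
  = 17.0000 / 0.9800 = 17.347

17.347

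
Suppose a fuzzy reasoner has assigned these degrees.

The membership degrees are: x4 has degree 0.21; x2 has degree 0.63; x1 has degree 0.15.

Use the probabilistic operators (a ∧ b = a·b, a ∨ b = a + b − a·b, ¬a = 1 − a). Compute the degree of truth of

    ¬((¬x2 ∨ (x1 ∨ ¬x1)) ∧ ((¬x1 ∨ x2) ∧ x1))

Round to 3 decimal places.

¬x2 = 1 − 0.6300 = 0.3700
¬x1 = 1 − 0.1500 = 0.8500
x1 ∨ ¬x1 = a + b − a·b on (0.1500, 0.8500) = 0.8725
¬x2 ∨ (x1 ∨ ¬x1) = a + b − a·b on (0.3700, 0.8725) = 0.9197
¬x1 = 1 − 0.1500 = 0.8500
¬x1 ∨ x2 = a + b − a·b on (0.8500, 0.6300) = 0.9445
(¬x1 ∨ x2) ∧ x1 = a·b on (0.9445, 0.1500) = 0.1417
(¬x2 ∨ (x1 ∨ ¬x1)) ∧ ((¬x1 ∨ x2) ∧ x1) = a·b on (0.9197, 0.1417) = 0.1303
¬((¬x2 ∨ (x1 ∨ ¬x1)) ∧ ((¬x1 ∨ x2) ∧ x1)) = 1 − 0.1303 = 0.8697

0.870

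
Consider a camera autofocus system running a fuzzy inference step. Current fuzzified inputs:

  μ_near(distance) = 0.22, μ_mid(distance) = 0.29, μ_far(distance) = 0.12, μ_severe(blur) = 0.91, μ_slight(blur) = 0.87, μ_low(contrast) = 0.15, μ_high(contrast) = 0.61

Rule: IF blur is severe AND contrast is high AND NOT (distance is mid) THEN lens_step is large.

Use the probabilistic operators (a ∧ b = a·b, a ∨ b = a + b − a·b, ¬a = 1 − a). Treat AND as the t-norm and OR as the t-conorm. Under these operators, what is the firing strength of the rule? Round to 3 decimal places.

firing strength: severe=0.91, high=0.61, ¬mid=1−0.29=0.71; AND[a·b] → w = 0.3941

0.394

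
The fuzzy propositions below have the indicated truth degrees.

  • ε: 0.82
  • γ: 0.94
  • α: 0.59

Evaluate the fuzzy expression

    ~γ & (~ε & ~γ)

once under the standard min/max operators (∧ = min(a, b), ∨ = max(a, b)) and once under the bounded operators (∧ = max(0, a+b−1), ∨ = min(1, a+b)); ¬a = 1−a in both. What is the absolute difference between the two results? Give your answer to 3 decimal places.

Under standard min/max:
  ~γ = 1 − 0.94 = 0.06
  ~ε = 1 − 0.82 = 0.18
  ~γ = 1 − 0.94 = 0.06
  ~ε & ~γ = min(a, b) on (0.18, 0.06) = 0.06
  ~γ & (~ε & ~γ) = min(a, b) on (0.06, 0.06) = 0.06
  → value = 0.0600
Under bounded:
  ~γ = 1 − 0.94 = 0.06
  ~ε = 1 − 0.82 = 0.18
  ~γ = 1 − 0.94 = 0.06
  ~ε & ~γ = max(0, a+b−1) on (0.18, 0.06) = 0.00
  ~γ & (~ε & ~γ) = max(0, a+b−1) on (0.06, 0.00) = 0.00
  → value = 0.0000
|0.0600 − 0.0000| = 0.060

0.060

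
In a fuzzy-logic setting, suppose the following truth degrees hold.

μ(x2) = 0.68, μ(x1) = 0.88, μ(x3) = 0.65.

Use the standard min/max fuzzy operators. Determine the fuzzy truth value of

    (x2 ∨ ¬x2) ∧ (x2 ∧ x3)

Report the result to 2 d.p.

0.65

¬x2 = 1 − 0.68 = 0.32
x2 ∨ ¬x2 = max(a, b) on (0.68, 0.32) = 0.68
x2 ∧ x3 = min(a, b) on (0.68, 0.65) = 0.65
(x2 ∨ ¬x2) ∧ (x2 ∧ x3) = min(a, b) on (0.68, 0.65) = 0.65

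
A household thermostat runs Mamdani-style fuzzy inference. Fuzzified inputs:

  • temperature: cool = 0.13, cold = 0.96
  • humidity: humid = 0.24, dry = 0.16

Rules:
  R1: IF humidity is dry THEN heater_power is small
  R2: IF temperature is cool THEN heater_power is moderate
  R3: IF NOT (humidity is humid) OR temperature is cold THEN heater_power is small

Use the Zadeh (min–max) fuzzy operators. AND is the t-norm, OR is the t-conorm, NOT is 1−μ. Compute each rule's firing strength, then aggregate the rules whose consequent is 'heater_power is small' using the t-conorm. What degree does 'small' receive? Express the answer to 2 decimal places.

0.96

R1: dry=0.16 → w = 0.16
R2: cool=0.13 → w = 0.13
R3: ¬humid=1−0.24=0.76, cold=0.96; OR[max(a, b)] → w = 0.96
Rules with consequent 'small': {R1, R3} → strengths 0.16, 0.96
Aggregate via t-conorm [max(a, b)]: 0.96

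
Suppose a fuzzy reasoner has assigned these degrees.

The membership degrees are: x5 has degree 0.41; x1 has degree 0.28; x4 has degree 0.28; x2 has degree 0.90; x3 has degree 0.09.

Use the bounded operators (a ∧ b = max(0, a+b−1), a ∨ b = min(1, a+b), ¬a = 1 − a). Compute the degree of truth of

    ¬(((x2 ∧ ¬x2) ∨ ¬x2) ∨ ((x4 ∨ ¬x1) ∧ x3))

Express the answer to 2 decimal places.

0.81

¬x2 = 1 − 0.90 = 0.10
x2 ∧ ¬x2 = max(0, a+b−1) on (0.90, 0.10) = 0.00
¬x2 = 1 − 0.90 = 0.10
(x2 ∧ ¬x2) ∨ ¬x2 = min(1, a+b) on (0.00, 0.10) = 0.10
¬x1 = 1 − 0.28 = 0.72
x4 ∨ ¬x1 = min(1, a+b) on (0.28, 0.72) = 1.00
(x4 ∨ ¬x1) ∧ x3 = max(0, a+b−1) on (1.00, 0.09) = 0.09
((x2 ∧ ¬x2) ∨ ¬x2) ∨ ((x4 ∨ ¬x1) ∧ x3) = min(1, a+b) on (0.10, 0.09) = 0.19
¬(((x2 ∧ ¬x2) ∨ ¬x2) ∨ ((x4 ∨ ¬x1) ∧ x3)) = 1 − 0.19 = 0.81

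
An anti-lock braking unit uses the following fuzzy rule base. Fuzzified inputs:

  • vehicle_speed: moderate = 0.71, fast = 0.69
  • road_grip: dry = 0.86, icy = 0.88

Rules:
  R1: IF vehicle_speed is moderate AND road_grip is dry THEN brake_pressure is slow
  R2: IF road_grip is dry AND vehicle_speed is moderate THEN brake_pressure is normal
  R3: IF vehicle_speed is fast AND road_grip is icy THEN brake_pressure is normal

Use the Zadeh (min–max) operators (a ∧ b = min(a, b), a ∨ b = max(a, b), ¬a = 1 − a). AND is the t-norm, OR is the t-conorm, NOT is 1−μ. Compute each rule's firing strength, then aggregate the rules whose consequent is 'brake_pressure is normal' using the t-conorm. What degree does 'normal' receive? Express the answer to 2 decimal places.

0.71

R1: moderate=0.71, dry=0.86; AND[min(a, b)] → w = 0.71
R2: dry=0.86, moderate=0.71; AND[min(a, b)] → w = 0.71
R3: fast=0.69, icy=0.88; AND[min(a, b)] → w = 0.69
Rules with consequent 'normal': {R2, R3} → strengths 0.71, 0.69
Aggregate via t-conorm [max(a, b)]: 0.71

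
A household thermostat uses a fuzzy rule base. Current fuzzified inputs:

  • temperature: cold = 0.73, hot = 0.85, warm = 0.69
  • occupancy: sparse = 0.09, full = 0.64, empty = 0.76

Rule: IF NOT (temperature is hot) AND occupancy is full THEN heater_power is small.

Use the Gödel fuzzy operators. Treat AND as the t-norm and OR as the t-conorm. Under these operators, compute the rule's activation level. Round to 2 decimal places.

firing strength: ¬hot=1−0.85=0.15, full=0.64; AND[min(a, b)] → w = 0.15

0.15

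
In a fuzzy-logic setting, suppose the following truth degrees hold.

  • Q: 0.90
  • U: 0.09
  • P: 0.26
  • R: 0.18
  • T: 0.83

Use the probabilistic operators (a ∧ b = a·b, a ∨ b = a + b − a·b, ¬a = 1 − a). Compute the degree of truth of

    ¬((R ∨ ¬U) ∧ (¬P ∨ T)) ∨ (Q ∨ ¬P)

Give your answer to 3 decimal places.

¬U = 1 − 0.0900 = 0.9100
R ∨ ¬U = a + b − a·b on (0.1800, 0.9100) = 0.9262
¬P = 1 − 0.2600 = 0.7400
¬P ∨ T = a + b − a·b on (0.7400, 0.8300) = 0.9558
(R ∨ ¬U) ∧ (¬P ∨ T) = a·b on (0.9262, 0.9558) = 0.8853
¬((R ∨ ¬U) ∧ (¬P ∨ T)) = 1 − 0.8853 = 0.1147
¬P = 1 − 0.2600 = 0.7400
Q ∨ ¬P = a + b − a·b on (0.9000, 0.7400) = 0.9740
¬((R ∨ ¬U) ∧ (¬P ∨ T)) ∨ (Q ∨ ¬P) = a + b − a·b on (0.1147, 0.9740) = 0.9770

0.977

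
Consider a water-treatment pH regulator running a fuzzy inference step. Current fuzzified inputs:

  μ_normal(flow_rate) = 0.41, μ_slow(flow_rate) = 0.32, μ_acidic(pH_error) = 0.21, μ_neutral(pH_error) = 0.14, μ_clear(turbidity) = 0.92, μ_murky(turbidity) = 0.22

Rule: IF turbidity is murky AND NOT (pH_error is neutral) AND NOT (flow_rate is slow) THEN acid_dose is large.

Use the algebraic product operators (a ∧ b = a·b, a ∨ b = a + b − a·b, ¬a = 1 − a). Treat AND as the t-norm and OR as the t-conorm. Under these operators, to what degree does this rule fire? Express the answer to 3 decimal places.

0.129

firing strength: murky=0.22, ¬neutral=1−0.14=0.86, ¬slow=1−0.32=0.68; AND[a·b] → w = 0.1287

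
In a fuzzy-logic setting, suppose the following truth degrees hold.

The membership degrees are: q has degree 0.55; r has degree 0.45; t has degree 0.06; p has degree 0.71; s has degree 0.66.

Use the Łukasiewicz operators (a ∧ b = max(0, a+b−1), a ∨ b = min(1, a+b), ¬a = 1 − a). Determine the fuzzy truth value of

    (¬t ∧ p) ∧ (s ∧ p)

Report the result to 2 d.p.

¬t = 1 − 0.06 = 0.94
¬t ∧ p = max(0, a+b−1) on (0.94, 0.71) = 0.65
s ∧ p = max(0, a+b−1) on (0.66, 0.71) = 0.37
(¬t ∧ p) ∧ (s ∧ p) = max(0, a+b−1) on (0.65, 0.37) = 0.02

0.02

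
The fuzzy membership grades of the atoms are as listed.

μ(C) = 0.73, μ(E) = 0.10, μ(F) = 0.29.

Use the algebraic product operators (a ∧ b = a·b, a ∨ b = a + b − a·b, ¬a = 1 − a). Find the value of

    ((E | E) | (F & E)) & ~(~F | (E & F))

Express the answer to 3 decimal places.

E | E = a + b − a·b on (0.1000, 0.1000) = 0.1900
F & E = a·b on (0.2900, 0.1000) = 0.0290
(E | E) | (F & E) = a + b − a·b on (0.1900, 0.0290) = 0.2135
~F = 1 − 0.2900 = 0.7100
E & F = a·b on (0.1000, 0.2900) = 0.0290
~F | (E & F) = a + b − a·b on (0.7100, 0.0290) = 0.7184
~(~F | (E & F)) = 1 − 0.7184 = 0.2816
((E | E) | (F & E)) & ~(~F | (E & F)) = a·b on (0.2135, 0.2816) = 0.0601

0.060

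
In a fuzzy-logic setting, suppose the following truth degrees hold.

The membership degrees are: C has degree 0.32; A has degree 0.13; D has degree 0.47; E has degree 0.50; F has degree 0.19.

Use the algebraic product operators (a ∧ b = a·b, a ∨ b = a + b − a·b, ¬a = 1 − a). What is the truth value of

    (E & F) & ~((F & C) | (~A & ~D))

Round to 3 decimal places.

E & F = a·b on (0.5000, 0.1900) = 0.0950
F & C = a·b on (0.1900, 0.3200) = 0.0608
~A = 1 − 0.1300 = 0.8700
~D = 1 − 0.4700 = 0.5300
~A & ~D = a·b on (0.8700, 0.5300) = 0.4611
(F & C) | (~A & ~D) = a + b − a·b on (0.0608, 0.4611) = 0.4939
~((F & C) | (~A & ~D)) = 1 − 0.4939 = 0.5061
(E & F) & ~((F & C) | (~A & ~D)) = a·b on (0.0950, 0.5061) = 0.0481

0.048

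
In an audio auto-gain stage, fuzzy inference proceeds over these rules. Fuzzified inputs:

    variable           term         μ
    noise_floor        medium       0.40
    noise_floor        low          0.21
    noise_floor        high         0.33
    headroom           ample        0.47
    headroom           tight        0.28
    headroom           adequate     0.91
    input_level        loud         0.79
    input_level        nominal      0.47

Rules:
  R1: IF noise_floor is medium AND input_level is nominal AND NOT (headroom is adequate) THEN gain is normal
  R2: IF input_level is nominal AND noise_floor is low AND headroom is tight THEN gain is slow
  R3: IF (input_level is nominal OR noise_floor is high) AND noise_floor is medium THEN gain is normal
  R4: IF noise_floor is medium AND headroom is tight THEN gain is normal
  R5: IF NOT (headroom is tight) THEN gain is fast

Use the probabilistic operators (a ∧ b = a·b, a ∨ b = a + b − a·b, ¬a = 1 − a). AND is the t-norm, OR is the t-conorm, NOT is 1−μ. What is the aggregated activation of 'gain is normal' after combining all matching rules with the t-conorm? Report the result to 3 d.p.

R1: medium=0.40, nominal=0.47, ¬adequate=1−0.91=0.09; AND[a·b] → w = 0.0169
R2: nominal=0.47, low=0.21, tight=0.28; AND[a·b] → w = 0.0276
R3: (nominal=0.47 OR high=0.33) = 0.6449; AND[a·b] with medium=0.40 → w = 0.2580
R4: medium=0.40, tight=0.28; AND[a·b] → w = 0.1120
R5: ¬tight=1−0.28=0.72 → w = 0.7200
Rules with consequent 'normal': {R1, R3, R4} → strengths 0.0169, 0.2580, 0.1120
Aggregate via t-conorm [a + b − a·b]: 0.3522

0.352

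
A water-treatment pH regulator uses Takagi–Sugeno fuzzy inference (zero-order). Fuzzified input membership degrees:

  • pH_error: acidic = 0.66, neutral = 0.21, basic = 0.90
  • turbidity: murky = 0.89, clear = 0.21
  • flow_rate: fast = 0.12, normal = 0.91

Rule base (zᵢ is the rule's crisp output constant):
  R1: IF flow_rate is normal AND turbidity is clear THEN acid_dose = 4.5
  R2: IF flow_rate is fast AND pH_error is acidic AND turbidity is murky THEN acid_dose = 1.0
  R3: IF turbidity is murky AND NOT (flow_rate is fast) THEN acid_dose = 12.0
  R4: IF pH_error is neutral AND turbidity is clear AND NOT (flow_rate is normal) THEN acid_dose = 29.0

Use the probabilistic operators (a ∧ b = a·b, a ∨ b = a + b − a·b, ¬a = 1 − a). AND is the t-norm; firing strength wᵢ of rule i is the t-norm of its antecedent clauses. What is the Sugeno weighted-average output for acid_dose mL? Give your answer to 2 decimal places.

9.96

R1 (z=4.5): normal=0.91, clear=0.21; AND[a·b] → w = 0.1911
R2 (z=1.0): fast=0.12, acidic=0.66, murky=0.89; AND[a·b] → w = 0.0705
R3 (z=12.0): murky=0.89, ¬fast=1−0.12=0.88; AND[a·b] → w = 0.7832
R4 (z=29.0): neutral=0.21, clear=0.21, ¬normal=1−0.91=0.09; AND[a·b] → w = 0.0040
Weighted average = (0.1911·4.5 + 0.0705·1.0 + 0.7832·12.0 + 0.0040·29.0) / (0.1911 + 0.0705 + 0.7832 + 0.0040)
  = 10.4439 / 1.0488 = 9.96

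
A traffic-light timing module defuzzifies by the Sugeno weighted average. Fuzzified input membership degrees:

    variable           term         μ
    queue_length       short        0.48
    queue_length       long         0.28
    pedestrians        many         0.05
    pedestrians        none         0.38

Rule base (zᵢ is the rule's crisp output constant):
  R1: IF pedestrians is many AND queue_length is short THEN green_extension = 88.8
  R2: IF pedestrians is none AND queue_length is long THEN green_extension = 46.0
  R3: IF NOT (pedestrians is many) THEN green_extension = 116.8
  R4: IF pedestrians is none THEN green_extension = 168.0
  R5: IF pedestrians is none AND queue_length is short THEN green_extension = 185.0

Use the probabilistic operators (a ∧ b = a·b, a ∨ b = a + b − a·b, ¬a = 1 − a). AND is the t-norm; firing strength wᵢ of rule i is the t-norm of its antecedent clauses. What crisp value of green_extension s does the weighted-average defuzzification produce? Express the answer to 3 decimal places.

131.221

R1 (z=88.8): many=0.05, short=0.48; AND[a·b] → w = 0.0240
R2 (z=46.0): none=0.38, long=0.28; AND[a·b] → w = 0.1064
R3 (z=116.8): ¬many=1−0.05=0.95 → w = 0.9500
R4 (z=168.0): none=0.38 → w = 0.3800
R5 (z=185.0): none=0.38, short=0.48; AND[a·b] → w = 0.1824
Weighted average = (0.0240·88.8 + 0.1064·46.0 + 0.9500·116.8 + 0.3800·168.0 + 0.1824·185.0) / (0.0240 + 0.1064 + 0.9500 + 0.3800 + 0.1824)
  = 215.5696 / 1.6428 = 131.221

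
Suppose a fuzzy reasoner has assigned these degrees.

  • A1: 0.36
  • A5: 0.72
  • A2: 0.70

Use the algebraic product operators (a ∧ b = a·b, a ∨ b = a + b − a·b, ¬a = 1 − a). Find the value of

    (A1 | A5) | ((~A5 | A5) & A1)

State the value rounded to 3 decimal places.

0.872

A1 | A5 = a + b − a·b on (0.3600, 0.7200) = 0.8208
~A5 = 1 − 0.7200 = 0.2800
~A5 | A5 = a + b − a·b on (0.2800, 0.7200) = 0.7984
(~A5 | A5) & A1 = a·b on (0.7984, 0.3600) = 0.2874
(A1 | A5) | ((~A5 | A5) & A1) = a + b − a·b on (0.8208, 0.2874) = 0.8723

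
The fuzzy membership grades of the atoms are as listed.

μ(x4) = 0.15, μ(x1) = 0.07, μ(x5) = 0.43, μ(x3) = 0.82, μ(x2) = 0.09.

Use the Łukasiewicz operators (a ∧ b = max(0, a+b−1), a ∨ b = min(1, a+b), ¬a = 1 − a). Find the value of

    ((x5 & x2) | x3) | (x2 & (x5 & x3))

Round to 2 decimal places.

x5 & x2 = max(0, a+b−1) on (0.43, 0.09) = 0.00
(x5 & x2) | x3 = min(1, a+b) on (0.00, 0.82) = 0.82
x5 & x3 = max(0, a+b−1) on (0.43, 0.82) = 0.25
x2 & (x5 & x3) = max(0, a+b−1) on (0.09, 0.25) = 0.00
((x5 & x2) | x3) | (x2 & (x5 & x3)) = min(1, a+b) on (0.82, 0.00) = 0.82

0.82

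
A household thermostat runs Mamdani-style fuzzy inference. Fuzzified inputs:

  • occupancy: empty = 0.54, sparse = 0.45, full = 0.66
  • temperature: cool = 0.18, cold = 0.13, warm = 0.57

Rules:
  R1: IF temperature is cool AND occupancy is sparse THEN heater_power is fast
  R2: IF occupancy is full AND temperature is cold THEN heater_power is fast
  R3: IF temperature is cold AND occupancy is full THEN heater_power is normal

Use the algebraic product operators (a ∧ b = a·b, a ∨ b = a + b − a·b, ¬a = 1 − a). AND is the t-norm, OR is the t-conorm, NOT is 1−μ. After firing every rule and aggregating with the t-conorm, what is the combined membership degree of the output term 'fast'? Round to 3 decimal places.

0.160

R1: cool=0.18, sparse=0.45; AND[a·b] → w = 0.0810
R2: full=0.66, cold=0.13; AND[a·b] → w = 0.0858
R3: cold=0.13, full=0.66; AND[a·b] → w = 0.0858
Rules with consequent 'fast': {R1, R2} → strengths 0.0810, 0.0858
Aggregate via t-conorm [a + b − a·b]: 0.1599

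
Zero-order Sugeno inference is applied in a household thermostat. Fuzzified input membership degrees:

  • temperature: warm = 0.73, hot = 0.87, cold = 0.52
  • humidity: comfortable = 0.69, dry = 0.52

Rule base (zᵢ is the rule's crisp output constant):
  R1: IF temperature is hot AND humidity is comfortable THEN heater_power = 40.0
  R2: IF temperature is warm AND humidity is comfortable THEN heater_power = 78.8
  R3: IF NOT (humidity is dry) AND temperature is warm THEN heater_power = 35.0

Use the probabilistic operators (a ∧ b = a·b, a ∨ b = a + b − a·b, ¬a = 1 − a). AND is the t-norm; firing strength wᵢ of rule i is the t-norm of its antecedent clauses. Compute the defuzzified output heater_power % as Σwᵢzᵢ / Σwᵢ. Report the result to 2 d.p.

52.23

R1 (z=40.0): hot=0.87, comfortable=0.69; AND[a·b] → w = 0.6003
R2 (z=78.8): warm=0.73, comfortable=0.69; AND[a·b] → w = 0.5037
R3 (z=35.0): ¬dry=1−0.52=0.48, warm=0.73; AND[a·b] → w = 0.3504
Weighted average = (0.6003·40.0 + 0.5037·78.8 + 0.3504·35.0) / (0.6003 + 0.5037 + 0.3504)
  = 75.9676 / 1.4544 = 52.23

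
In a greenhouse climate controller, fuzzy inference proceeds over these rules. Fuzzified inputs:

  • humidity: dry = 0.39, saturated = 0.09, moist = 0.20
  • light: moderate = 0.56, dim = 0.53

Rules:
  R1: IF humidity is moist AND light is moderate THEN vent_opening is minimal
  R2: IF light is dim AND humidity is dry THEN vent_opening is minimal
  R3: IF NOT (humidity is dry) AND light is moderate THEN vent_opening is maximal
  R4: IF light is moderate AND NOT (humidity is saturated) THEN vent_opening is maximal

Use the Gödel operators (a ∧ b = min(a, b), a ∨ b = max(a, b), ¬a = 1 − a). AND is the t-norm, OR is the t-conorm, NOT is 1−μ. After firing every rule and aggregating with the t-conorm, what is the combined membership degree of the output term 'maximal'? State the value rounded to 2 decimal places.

0.56

R1: moist=0.20, moderate=0.56; AND[min(a, b)] → w = 0.20
R2: dim=0.53, dry=0.39; AND[min(a, b)] → w = 0.39
R3: ¬dry=1−0.39=0.61, moderate=0.56; AND[min(a, b)] → w = 0.56
R4: moderate=0.56, ¬saturated=1−0.09=0.91; AND[min(a, b)] → w = 0.56
Rules with consequent 'maximal': {R3, R4} → strengths 0.56, 0.56
Aggregate via t-conorm [max(a, b)]: 0.56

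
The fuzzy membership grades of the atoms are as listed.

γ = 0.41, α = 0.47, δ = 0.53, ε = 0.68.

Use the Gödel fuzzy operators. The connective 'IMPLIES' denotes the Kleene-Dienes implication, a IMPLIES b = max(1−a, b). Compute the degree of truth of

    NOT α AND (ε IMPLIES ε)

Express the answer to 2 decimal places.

NOT α = 1 − 0.47 = 0.53
ε IMPLIES ε  [Kleene-Dienes: max(1−a, b)] with a=0.68, b=0.68 → 0.68
NOT α AND (ε IMPLIES ε) = min(a, b) on (0.53, 0.68) = 0.53

0.53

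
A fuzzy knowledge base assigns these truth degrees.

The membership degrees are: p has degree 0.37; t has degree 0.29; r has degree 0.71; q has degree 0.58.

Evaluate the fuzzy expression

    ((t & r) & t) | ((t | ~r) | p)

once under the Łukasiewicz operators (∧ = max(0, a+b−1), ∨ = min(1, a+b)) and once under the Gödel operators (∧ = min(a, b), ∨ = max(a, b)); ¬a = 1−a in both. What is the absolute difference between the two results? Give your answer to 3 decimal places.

0.580

Under Łukasiewicz:
  t & r = max(0, a+b−1) on (0.29, 0.71) = 0.00
  (t & r) & t = max(0, a+b−1) on (0.00, 0.29) = 0.00
  ~r = 1 − 0.71 = 0.29
  t | ~r = min(1, a+b) on (0.29, 0.29) = 0.58
  (t | ~r) | p = min(1, a+b) on (0.58, 0.37) = 0.95
  ((t & r) & t) | ((t | ~r) | p) = min(1, a+b) on (0.00, 0.95) = 0.95
  → value = 0.9500
Under Gödel:
  t & r = min(a, b) on (0.29, 0.71) = 0.29
  (t & r) & t = min(a, b) on (0.29, 0.29) = 0.29
  ~r = 1 − 0.71 = 0.29
  t | ~r = max(a, b) on (0.29, 0.29) = 0.29
  (t | ~r) | p = max(a, b) on (0.29, 0.37) = 0.37
  ((t & r) & t) | ((t | ~r) | p) = max(a, b) on (0.29, 0.37) = 0.37
  → value = 0.3700
|0.9500 − 0.3700| = 0.580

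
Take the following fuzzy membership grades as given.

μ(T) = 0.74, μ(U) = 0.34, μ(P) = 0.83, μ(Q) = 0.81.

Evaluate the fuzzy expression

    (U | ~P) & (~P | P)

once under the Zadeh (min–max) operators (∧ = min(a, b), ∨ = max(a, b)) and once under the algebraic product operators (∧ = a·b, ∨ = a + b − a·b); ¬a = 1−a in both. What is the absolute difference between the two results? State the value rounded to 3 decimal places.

0.048

Under Zadeh (min–max):
  ~P = 1 − 0.83 = 0.17
  U | ~P = max(a, b) on (0.34, 0.17) = 0.34
  ~P = 1 − 0.83 = 0.17
  ~P | P = max(a, b) on (0.17, 0.83) = 0.83
  (U | ~P) & (~P | P) = min(a, b) on (0.34, 0.83) = 0.34
  → value = 0.3400
Under algebraic product:
  ~P = 1 − 0.8300 = 0.1700
  U | ~P = a + b − a·b on (0.3400, 0.1700) = 0.4522
  ~P = 1 − 0.8300 = 0.1700
  ~P | P = a + b − a·b on (0.1700, 0.8300) = 0.8589
  (U | ~P) & (~P | P) = a·b on (0.4522, 0.8589) = 0.3884
  → value = 0.3884
|0.3400 − 0.3884| = 0.048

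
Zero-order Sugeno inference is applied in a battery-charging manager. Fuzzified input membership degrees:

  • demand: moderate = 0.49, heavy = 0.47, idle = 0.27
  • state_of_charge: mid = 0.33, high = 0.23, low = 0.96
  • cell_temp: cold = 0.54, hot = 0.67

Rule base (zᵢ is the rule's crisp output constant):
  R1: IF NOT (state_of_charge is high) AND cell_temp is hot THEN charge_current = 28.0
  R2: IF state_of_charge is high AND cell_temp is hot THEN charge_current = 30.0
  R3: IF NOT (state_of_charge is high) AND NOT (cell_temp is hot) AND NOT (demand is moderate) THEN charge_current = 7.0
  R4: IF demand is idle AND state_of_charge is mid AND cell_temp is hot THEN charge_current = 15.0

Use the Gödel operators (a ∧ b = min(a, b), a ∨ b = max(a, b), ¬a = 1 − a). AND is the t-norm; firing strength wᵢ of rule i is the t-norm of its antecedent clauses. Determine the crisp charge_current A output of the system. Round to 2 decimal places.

21.35

R1 (z=28.0): ¬high=1−0.23=0.77, hot=0.67; AND[min(a, b)] → w = 0.67
R2 (z=30.0): high=0.23, hot=0.67; AND[min(a, b)] → w = 0.23
R3 (z=7.0): ¬high=1−0.23=0.77, ¬hot=1−0.67=0.33, ¬moderate=1−0.49=0.51; AND[min(a, b)] → w = 0.33
R4 (z=15.0): idle=0.27, mid=0.33, hot=0.67; AND[min(a, b)] → w = 0.27
Weighted average = (0.67·28.0 + 0.23·30.0 + 0.33·7.0 + 0.27·15.0) / (0.67 + 0.23 + 0.33 + 0.27)
  = 32.0200 / 1.5000 = 21.35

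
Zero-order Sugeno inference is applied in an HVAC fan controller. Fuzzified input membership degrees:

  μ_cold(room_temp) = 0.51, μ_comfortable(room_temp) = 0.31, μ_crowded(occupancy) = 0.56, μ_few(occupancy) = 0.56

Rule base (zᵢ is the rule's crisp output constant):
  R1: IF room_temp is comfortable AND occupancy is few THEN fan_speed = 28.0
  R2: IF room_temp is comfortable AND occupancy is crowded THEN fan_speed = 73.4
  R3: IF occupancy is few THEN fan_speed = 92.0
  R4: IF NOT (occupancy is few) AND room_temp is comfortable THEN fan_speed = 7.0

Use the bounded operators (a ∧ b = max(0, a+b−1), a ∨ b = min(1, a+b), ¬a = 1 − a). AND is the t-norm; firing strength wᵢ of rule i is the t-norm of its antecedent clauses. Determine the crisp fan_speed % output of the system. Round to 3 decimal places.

92.000

R1 (z=28.0): comfortable=0.31, few=0.56; AND[max(0, a+b−1)] → w = 0.00
R2 (z=73.4): comfortable=0.31, crowded=0.56; AND[max(0, a+b−1)] → w = 0.00
R3 (z=92.0): few=0.56 → w = 0.56
R4 (z=7.0): ¬few=1−0.56=0.44, comfortable=0.31; AND[max(0, a+b−1)] → w = 0.00
Weighted average = (0.00·28.0 + 0.00·73.4 + 0.56·92.0 + 0.00·7.0) / (0.00 + 0.00 + 0.56 + 0.00)
  = 51.5200 / 0.5600 = 92.000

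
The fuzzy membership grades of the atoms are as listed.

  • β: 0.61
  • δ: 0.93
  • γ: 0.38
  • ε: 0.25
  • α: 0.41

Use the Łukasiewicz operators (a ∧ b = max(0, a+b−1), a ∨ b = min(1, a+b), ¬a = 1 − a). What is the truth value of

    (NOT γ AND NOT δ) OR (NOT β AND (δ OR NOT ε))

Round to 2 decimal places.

NOT γ = 1 − 0.38 = 0.62
NOT δ = 1 − 0.93 = 0.07
NOT γ AND NOT δ = max(0, a+b−1) on (0.62, 0.07) = 0.00
NOT β = 1 − 0.61 = 0.39
NOT ε = 1 − 0.25 = 0.75
δ OR NOT ε = min(1, a+b) on (0.93, 0.75) = 1.00
NOT β AND (δ OR NOT ε) = max(0, a+b−1) on (0.39, 1.00) = 0.39
(NOT γ AND NOT δ) OR (NOT β AND (δ OR NOT ε)) = min(1, a+b) on (0.00, 0.39) = 0.39

0.39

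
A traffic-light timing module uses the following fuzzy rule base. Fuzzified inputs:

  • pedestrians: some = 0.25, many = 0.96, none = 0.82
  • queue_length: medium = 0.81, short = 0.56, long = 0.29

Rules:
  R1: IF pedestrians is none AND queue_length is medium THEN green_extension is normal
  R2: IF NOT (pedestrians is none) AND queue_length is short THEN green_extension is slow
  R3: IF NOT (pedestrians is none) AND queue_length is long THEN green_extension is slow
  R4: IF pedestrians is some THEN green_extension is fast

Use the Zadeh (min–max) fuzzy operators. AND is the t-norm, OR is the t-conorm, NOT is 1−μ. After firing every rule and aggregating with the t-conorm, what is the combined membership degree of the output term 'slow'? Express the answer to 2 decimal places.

0.18

R1: none=0.82, medium=0.81; AND[min(a, b)] → w = 0.81
R2: ¬none=1−0.82=0.18, short=0.56; AND[min(a, b)] → w = 0.18
R3: ¬none=1−0.82=0.18, long=0.29; AND[min(a, b)] → w = 0.18
R4: some=0.25 → w = 0.25
Rules with consequent 'slow': {R2, R3} → strengths 0.18, 0.18
Aggregate via t-conorm [max(a, b)]: 0.18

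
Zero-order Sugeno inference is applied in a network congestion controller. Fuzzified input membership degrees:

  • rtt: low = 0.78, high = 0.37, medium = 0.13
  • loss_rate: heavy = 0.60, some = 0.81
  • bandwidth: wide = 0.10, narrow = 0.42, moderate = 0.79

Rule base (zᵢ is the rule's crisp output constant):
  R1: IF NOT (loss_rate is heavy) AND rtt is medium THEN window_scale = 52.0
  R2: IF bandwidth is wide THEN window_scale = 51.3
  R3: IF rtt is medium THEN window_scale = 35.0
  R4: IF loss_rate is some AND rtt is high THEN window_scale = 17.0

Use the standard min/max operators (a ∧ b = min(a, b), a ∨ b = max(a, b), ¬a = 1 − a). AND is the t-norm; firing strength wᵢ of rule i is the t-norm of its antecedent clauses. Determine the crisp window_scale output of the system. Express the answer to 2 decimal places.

R1 (z=52.0): ¬heavy=1−0.60=0.40, medium=0.13; AND[min(a, b)] → w = 0.13
R2 (z=51.3): wide=0.10 → w = 0.10
R3 (z=35.0): medium=0.13 → w = 0.13
R4 (z=17.0): some=0.81, high=0.37; AND[min(a, b)] → w = 0.37
Weighted average = (0.13·52.0 + 0.10·51.3 + 0.13·35.0 + 0.37·17.0) / (0.13 + 0.10 + 0.13 + 0.37)
  = 22.7300 / 0.7300 = 31.14

31.14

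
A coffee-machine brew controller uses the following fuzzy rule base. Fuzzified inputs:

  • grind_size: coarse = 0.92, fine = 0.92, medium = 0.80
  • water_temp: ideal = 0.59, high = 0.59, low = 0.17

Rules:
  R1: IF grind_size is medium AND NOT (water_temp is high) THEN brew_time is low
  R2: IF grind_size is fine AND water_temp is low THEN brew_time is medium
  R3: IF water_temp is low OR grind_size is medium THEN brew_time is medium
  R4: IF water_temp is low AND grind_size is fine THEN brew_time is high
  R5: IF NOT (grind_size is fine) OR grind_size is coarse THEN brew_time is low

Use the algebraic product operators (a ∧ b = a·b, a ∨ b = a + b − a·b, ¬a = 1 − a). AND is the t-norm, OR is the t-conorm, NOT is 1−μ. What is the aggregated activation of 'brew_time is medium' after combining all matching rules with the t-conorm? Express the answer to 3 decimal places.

R1: medium=0.80, ¬high=1−0.59=0.41; AND[a·b] → w = 0.3280
R2: fine=0.92, low=0.17; AND[a·b] → w = 0.1564
R3: low=0.17, medium=0.80; OR[a + b − a·b] → w = 0.8340
R4: low=0.17, fine=0.92; AND[a·b] → w = 0.1564
R5: ¬fine=1−0.92=0.08, coarse=0.92; OR[a + b − a·b] → w = 0.9264
Rules with consequent 'medium': {R2, R3} → strengths 0.1564, 0.8340
Aggregate via t-conorm [a + b − a·b]: 0.8600

0.860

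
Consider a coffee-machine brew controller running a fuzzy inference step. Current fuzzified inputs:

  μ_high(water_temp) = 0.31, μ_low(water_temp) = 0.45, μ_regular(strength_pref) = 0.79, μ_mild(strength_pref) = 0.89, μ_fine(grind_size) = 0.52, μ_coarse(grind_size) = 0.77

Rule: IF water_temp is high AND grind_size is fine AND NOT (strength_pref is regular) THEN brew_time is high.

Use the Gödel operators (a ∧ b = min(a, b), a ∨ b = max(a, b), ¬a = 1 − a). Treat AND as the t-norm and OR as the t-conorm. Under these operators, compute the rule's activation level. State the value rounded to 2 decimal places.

firing strength: high=0.31, fine=0.52, ¬regular=1−0.79=0.21; AND[min(a, b)] → w = 0.21

0.21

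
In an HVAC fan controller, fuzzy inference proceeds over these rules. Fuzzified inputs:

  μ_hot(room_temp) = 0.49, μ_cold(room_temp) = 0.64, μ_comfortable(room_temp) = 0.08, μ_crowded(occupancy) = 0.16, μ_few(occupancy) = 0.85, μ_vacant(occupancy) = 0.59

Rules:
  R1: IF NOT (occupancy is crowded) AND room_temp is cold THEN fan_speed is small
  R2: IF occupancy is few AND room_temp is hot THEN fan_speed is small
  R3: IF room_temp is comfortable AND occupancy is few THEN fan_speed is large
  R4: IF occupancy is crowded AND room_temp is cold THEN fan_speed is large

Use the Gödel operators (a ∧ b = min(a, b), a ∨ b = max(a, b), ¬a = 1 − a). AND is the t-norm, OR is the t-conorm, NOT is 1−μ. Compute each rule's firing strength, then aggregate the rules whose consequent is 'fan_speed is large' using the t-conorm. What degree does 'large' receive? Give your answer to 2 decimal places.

0.16

R1: ¬crowded=1−0.16=0.84, cold=0.64; AND[min(a, b)] → w = 0.64
R2: few=0.85, hot=0.49; AND[min(a, b)] → w = 0.49
R3: comfortable=0.08, few=0.85; AND[min(a, b)] → w = 0.08
R4: crowded=0.16, cold=0.64; AND[min(a, b)] → w = 0.16
Rules with consequent 'large': {R3, R4} → strengths 0.08, 0.16
Aggregate via t-conorm [max(a, b)]: 0.16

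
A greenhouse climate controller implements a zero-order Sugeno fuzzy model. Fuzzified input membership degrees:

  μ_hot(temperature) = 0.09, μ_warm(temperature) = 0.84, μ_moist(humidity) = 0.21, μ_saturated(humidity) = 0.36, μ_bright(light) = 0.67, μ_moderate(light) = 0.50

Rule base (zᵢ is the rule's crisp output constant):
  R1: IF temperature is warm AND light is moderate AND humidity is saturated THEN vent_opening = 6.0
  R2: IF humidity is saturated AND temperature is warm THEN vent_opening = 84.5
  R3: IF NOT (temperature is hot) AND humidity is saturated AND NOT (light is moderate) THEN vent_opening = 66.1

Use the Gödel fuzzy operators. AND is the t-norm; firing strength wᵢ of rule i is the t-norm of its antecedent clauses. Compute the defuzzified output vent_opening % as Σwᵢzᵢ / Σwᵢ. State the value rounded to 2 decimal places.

52.20

R1 (z=6.0): warm=0.84, moderate=0.50, saturated=0.36; AND[min(a, b)] → w = 0.36
R2 (z=84.5): saturated=0.36, warm=0.84; AND[min(a, b)] → w = 0.36
R3 (z=66.1): ¬hot=1−0.09=0.91, saturated=0.36, ¬moderate=1−0.50=0.50; AND[min(a, b)] → w = 0.36
Weighted average = (0.36·6.0 + 0.36·84.5 + 0.36·66.1) / (0.36 + 0.36 + 0.36)
  = 56.3760 / 1.0800 = 52.20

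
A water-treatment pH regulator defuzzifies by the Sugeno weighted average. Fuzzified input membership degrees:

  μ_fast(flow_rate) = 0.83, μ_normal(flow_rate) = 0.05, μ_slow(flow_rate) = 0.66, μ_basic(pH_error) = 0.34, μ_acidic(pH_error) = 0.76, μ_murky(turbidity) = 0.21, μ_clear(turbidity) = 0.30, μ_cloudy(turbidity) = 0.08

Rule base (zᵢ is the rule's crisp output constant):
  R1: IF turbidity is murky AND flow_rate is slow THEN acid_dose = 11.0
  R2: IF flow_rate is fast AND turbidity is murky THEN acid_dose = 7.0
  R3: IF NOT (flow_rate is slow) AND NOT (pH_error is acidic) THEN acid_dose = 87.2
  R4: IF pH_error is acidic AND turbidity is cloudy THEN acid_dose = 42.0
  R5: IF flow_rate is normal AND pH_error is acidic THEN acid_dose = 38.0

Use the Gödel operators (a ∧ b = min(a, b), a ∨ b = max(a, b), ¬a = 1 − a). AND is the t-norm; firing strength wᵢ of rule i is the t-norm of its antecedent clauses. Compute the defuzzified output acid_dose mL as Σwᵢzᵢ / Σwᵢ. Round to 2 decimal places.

37.93

R1 (z=11.0): murky=0.21, slow=0.66; AND[min(a, b)] → w = 0.21
R2 (z=7.0): fast=0.83, murky=0.21; AND[min(a, b)] → w = 0.21
R3 (z=87.2): ¬slow=1−0.66=0.34, ¬acidic=1−0.76=0.24; AND[min(a, b)] → w = 0.24
R4 (z=42.0): acidic=0.76, cloudy=0.08; AND[min(a, b)] → w = 0.08
R5 (z=38.0): normal=0.05, acidic=0.76; AND[min(a, b)] → w = 0.05
Weighted average = (0.21·11.0 + 0.21·7.0 + 0.24·87.2 + 0.08·42.0 + 0.05·38.0) / (0.21 + 0.21 + 0.24 + 0.08 + 0.05)
  = 29.9680 / 0.7900 = 37.93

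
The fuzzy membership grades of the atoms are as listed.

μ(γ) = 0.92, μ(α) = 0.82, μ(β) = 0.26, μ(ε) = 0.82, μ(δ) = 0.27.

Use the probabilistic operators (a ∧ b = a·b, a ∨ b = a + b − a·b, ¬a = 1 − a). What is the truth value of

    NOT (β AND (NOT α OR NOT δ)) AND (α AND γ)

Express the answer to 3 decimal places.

NOT α = 1 − 0.8200 = 0.1800
NOT δ = 1 − 0.2700 = 0.7300
NOT α OR NOT δ = a + b − a·b on (0.1800, 0.7300) = 0.7786
β AND (NOT α OR NOT δ) = a·b on (0.2600, 0.7786) = 0.2024
NOT (β AND (NOT α OR NOT δ)) = 1 − 0.2024 = 0.7976
α AND γ = a·b on (0.8200, 0.9200) = 0.7544
NOT (β AND (NOT α OR NOT δ)) AND (α AND γ) = a·b on (0.7976, 0.7544) = 0.6017

0.602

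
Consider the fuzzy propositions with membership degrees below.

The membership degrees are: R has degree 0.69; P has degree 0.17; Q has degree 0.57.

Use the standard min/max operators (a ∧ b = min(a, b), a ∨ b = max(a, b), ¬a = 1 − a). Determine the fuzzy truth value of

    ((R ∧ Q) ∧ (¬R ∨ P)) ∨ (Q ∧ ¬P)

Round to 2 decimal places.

0.57

R ∧ Q = min(a, b) on (0.69, 0.57) = 0.57
¬R = 1 − 0.69 = 0.31
¬R ∨ P = max(a, b) on (0.31, 0.17) = 0.31
(R ∧ Q) ∧ (¬R ∨ P) = min(a, b) on (0.57, 0.31) = 0.31
¬P = 1 − 0.17 = 0.83
Q ∧ ¬P = min(a, b) on (0.57, 0.83) = 0.57
((R ∧ Q) ∧ (¬R ∨ P)) ∨ (Q ∧ ¬P) = max(a, b) on (0.31, 0.57) = 0.57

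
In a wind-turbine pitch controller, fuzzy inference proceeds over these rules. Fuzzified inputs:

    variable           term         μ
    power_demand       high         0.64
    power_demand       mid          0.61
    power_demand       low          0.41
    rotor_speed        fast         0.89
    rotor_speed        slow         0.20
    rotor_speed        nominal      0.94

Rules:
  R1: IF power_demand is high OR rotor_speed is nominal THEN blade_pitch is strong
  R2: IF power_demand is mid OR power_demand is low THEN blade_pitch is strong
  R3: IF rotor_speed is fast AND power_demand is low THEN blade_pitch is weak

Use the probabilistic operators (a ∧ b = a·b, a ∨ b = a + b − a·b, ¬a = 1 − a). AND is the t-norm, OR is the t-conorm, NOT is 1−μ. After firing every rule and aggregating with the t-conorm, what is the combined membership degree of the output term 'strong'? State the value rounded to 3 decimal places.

0.995

R1: high=0.64, nominal=0.94; OR[a + b − a·b] → w = 0.9784
R2: mid=0.61, low=0.41; OR[a + b − a·b] → w = 0.7699
R3: fast=0.89, low=0.41; AND[a·b] → w = 0.3649
Rules with consequent 'strong': {R1, R2} → strengths 0.9784, 0.7699
Aggregate via t-conorm [a + b − a·b]: 0.9950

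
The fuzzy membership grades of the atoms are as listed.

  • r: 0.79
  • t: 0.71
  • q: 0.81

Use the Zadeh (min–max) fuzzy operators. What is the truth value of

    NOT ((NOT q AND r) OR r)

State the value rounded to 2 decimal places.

NOT q = 1 − 0.81 = 0.19
NOT q AND r = min(a, b) on (0.19, 0.79) = 0.19
(NOT q AND r) OR r = max(a, b) on (0.19, 0.79) = 0.79
NOT ((NOT q AND r) OR r) = 1 − 0.79 = 0.21

0.21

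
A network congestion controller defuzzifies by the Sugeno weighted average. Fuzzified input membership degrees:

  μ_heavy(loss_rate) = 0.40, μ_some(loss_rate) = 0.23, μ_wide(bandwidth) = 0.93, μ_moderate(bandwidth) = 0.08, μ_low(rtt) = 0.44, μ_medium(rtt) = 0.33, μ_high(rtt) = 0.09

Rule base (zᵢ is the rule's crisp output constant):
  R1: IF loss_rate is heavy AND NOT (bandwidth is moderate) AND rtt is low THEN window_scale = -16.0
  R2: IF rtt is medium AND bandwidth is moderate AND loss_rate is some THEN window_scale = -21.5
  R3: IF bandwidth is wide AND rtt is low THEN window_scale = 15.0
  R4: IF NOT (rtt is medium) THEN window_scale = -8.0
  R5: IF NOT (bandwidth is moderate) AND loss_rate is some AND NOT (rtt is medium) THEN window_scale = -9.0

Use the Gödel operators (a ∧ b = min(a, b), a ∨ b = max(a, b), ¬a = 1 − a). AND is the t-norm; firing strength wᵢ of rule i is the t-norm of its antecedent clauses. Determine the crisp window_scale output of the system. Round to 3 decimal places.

-4.918

R1 (z=-16.0): heavy=0.40, ¬moderate=1−0.08=0.92, low=0.44; AND[min(a, b)] → w = 0.40
R2 (z=-21.5): medium=0.33, moderate=0.08, some=0.23; AND[min(a, b)] → w = 0.08
R3 (z=15.0): wide=0.93, low=0.44; AND[min(a, b)] → w = 0.44
R4 (z=-8.0): ¬medium=1−0.33=0.67 → w = 0.67
R5 (z=-9.0): ¬moderate=1−0.08=0.92, some=0.23, ¬medium=1−0.33=0.67; AND[min(a, b)] → w = 0.23
Weighted average = (0.40·-16.0 + 0.08·-21.5 + 0.44·15.0 + 0.67·-8.0 + 0.23·-9.0) / (0.40 + 0.08 + 0.44 + 0.67 + 0.23)
  = -8.9500 / 1.8200 = -4.918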